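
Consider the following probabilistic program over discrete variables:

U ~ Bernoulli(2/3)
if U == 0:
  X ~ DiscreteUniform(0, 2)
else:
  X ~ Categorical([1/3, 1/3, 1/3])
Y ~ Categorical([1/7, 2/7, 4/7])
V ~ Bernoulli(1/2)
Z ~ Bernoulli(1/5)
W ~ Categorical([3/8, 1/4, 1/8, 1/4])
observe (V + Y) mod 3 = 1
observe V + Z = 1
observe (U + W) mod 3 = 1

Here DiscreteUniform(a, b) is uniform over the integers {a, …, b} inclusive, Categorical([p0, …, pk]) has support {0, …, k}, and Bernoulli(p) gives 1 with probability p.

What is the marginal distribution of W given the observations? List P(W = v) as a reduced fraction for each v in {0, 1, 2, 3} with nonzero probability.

Enumerate traces; 18 have nonzero weight after conditioning:
  (U=0, X=0, Y=0, V=1, Z=0, W=1) weight 1/630
  (U=0, X=0, Y=1, V=0, Z=1, W=1) weight 1/1260
  (U=0, X=1, Y=0, V=1, Z=0, W=1) weight 1/630
  (U=0, X=1, Y=1, V=0, Z=1, W=1) weight 1/1260
  (U=0, X=2, Y=0, V=1, Z=0, W=1) weight 1/630
  (U=0, X=2, Y=1, V=0, Z=1, W=1) weight 1/1260
  (U=1, X=0, Y=0, V=1, Z=0, W=0) weight 1/210
  (U=1, X=0, Y=0, V=1, Z=0, W=3) weight 1/315
  … 10 more
Group by W:
  weight(W=0) = 3/140
  weight(W=1) = 1/140
  weight(W=3) = 1/70
Total weight = 3/140 + 1/140 + 1/70 = 3/70
P(W=0 | obs) = 3/140 / 3/70 = 1/2
P(W=1 | obs) = 1/140 / 3/70 = 1/6
P(W=3 | obs) = 1/70 / 3/70 = 1/3

P(W=0) = 1/2, P(W=1) = 1/6, P(W=3) = 1/3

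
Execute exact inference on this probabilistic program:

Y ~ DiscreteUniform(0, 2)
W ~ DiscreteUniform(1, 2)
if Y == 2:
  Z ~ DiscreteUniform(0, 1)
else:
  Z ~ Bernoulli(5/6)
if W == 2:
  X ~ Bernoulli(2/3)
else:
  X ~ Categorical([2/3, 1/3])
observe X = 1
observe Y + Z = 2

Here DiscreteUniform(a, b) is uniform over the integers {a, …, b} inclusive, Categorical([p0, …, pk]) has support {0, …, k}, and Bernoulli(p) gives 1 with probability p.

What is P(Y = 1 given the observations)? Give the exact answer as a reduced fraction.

P(Y = 1 | obs) = 5/8

Enumerate traces; 4 have nonzero weight after conditioning:
  (Y=1, W=1, Z=1, X=1) weight 5/108
  (Y=1, W=2, Z=1, X=1) weight 5/54
  (Y=2, W=1, Z=0, X=1) weight 1/36
  (Y=2, W=2, Z=0, X=1) weight 1/18
Group by Y:
  weight(Y=1) = 5/36
  weight(Y=2) = 1/12
Total weight = 5/36 + 1/12 = 2/9
P(Y=1 | obs) = 5/36 / 2/9 = 5/8
P(Y=2 | obs) = 1/12 / 2/9 = 3/8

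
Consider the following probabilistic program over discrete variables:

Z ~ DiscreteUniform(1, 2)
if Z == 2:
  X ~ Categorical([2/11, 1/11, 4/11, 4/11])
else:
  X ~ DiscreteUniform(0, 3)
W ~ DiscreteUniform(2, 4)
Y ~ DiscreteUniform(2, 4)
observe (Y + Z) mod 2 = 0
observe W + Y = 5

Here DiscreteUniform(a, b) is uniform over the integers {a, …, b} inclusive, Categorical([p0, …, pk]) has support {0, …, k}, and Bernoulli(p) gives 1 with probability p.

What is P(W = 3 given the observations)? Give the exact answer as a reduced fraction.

Enumerate traces; 8 have nonzero weight after conditioning:
  (Z=1, X=0, W=2, Y=3) weight 1/72
  (Z=1, X=1, W=2, Y=3) weight 1/72
  (Z=1, X=2, W=2, Y=3) weight 1/72
  (Z=1, X=3, W=2, Y=3) weight 1/72
  (Z=2, X=0, W=3, Y=2) weight 1/99
  (Z=2, X=1, W=3, Y=2) weight 1/198
  (Z=2, X=2, W=3, Y=2) weight 2/99
  (Z=2, X=3, W=3, Y=2) weight 2/99
Group by W:
  weight(W=2) = 1/18
  weight(W=3) = 1/18
Total weight = 1/18 + 1/18 = 1/9
P(W=2 | obs) = 1/18 / 1/9 = 1/2
P(W=3 | obs) = 1/18 / 1/9 = 1/2

P(W = 3 | obs) = 1/2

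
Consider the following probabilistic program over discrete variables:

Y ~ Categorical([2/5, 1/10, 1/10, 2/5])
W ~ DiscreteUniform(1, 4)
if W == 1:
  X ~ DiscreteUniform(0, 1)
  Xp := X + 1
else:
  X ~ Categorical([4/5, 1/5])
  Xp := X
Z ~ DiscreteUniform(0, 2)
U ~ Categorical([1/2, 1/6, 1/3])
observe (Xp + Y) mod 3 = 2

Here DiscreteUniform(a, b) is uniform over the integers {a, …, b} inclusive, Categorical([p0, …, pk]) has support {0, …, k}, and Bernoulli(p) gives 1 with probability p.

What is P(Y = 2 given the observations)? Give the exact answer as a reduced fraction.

P(Y = 2 | obs) = 8/25

Enumerate traces; 81 have nonzero weight after conditioning:
  (Y=0, W=1, X=1, Z=0, U=0) weight 1/120
  (Y=0, W=1, X=1, Z=0, U=1) weight 1/360
  (Y=0, W=1, X=1, Z=0, U=2) weight 1/180
  (Y=0, W=1, X=1, Z=1, U=0) weight 1/120
  (Y=0, W=1, X=1, Z=1, U=1) weight 1/360
  (Y=0, W=1, X=1, Z=1, U=2) weight 1/180
  (Y=0, W=1, X=1, Z=2, U=0) weight 1/120
  (Y=0, W=1, X=1, Z=2, U=1) weight 1/360
  (Y=1, W=1, X=0, Z=0, U=0) weight 1/480
  (Y=2, W=2, X=0, Z=0, U=0) weight 1/300
  … 71 more
Group by Y:
  weight(Y=0) = 1/20
  weight(Y=1) = 11/400
  weight(Y=2) = 3/50
  weight(Y=3) = 1/20
Total weight = 1/20 + 11/400 + 3/50 + 1/20 = 3/16
P(Y=0 | obs) = 1/20 / 3/16 = 4/15
P(Y=1 | obs) = 11/400 / 3/16 = 11/75
P(Y=2 | obs) = 3/50 / 3/16 = 8/25
P(Y=3 | obs) = 1/20 / 3/16 = 4/15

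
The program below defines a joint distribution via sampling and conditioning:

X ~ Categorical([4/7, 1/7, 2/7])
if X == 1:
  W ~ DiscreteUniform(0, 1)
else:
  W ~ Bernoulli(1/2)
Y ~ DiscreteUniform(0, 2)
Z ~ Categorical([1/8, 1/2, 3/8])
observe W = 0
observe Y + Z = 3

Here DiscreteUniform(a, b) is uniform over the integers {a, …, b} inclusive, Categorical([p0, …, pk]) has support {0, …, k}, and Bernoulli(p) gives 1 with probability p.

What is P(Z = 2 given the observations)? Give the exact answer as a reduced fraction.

P(Z = 2 | obs) = 3/7

Enumerate traces; 6 have nonzero weight after conditioning:
  (X=0, W=0, Y=1, Z=2) weight 1/28
  (X=0, W=0, Y=2, Z=1) weight 1/21
  (X=1, W=0, Y=1, Z=2) weight 1/112
  (X=1, W=0, Y=2, Z=1) weight 1/84
  (X=2, W=0, Y=1, Z=2) weight 1/56
  (X=2, W=0, Y=2, Z=1) weight 1/42
Group by Z:
  weight(Z=1) = 1/12
  weight(Z=2) = 1/16
Total weight = 1/12 + 1/16 = 7/48
P(Z=1 | obs) = 1/12 / 7/48 = 4/7
P(Z=2 | obs) = 1/16 / 7/48 = 3/7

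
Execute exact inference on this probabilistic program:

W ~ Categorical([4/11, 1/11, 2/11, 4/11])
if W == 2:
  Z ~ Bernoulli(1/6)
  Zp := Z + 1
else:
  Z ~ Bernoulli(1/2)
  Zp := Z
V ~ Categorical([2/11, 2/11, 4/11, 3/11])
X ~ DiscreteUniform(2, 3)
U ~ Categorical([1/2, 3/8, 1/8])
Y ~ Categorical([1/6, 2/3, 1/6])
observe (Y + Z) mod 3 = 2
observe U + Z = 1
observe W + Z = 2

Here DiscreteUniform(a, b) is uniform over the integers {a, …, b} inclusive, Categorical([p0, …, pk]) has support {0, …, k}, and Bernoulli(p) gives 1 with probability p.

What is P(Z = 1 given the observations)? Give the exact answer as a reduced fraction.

P(Z = 1 | obs) = 8/13

Enumerate traces; 16 have nonzero weight after conditioning:
  (W=1, Z=1, V=0, X=2, U=0, Y=1) weight 1/726
  (W=1, Z=1, V=0, X=3, U=0, Y=1) weight 1/726
  (W=1, Z=1, V=1, X=2, U=0, Y=1) weight 1/726
  (W=1, Z=1, V=1, X=3, U=0, Y=1) weight 1/726
  (W=1, Z=1, V=2, X=2, U=0, Y=1) weight 1/363
  (W=1, Z=1, V=2, X=3, U=0, Y=1) weight 1/363
  (W=1, Z=1, V=3, X=2, U=0, Y=1) weight 1/484
  (W=1, Z=1, V=3, X=3, U=0, Y=1) weight 1/484
  (W=2, Z=0, V=0, X=2, U=1, Y=2) weight 5/5808
  … 7 more
Group by Z:
  weight(Z=0) = 5/528
  weight(Z=1) = 1/66
Total weight = 5/528 + 1/66 = 13/528
P(Z=0 | obs) = 5/528 / 13/528 = 5/13
P(Z=1 | obs) = 1/66 / 13/528 = 8/13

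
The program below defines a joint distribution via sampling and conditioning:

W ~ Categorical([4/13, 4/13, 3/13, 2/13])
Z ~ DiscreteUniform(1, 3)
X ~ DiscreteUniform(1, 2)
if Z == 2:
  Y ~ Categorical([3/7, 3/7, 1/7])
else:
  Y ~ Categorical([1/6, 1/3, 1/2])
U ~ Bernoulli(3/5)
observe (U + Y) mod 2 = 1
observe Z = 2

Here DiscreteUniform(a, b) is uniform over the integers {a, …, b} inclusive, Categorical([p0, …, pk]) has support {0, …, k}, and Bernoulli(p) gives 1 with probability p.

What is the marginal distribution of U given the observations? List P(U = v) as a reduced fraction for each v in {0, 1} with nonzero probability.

P(U=0) = 1/3, P(U=1) = 2/3

Enumerate traces; 24 have nonzero weight after conditioning:
  (W=0, Z=2, X=1, Y=0, U=1) weight 6/455
  (W=0, Z=2, X=1, Y=1, U=0) weight 4/455
  (W=0, Z=2, X=1, Y=2, U=1) weight 2/455
  (W=0, Z=2, X=2, Y=0, U=1) weight 6/455
  (W=0, Z=2, X=2, Y=1, U=0) weight 4/455
  (W=0, Z=2, X=2, Y=2, U=1) weight 2/455
  (W=1, Z=2, X=1, Y=0, U=1) weight 6/455
  (W=1, Z=2, X=1, Y=1, U=0) weight 4/455
  … 16 more
Group by U:
  weight(U=0) = 2/35
  weight(U=1) = 4/35
Total weight = 2/35 + 4/35 = 6/35
P(U=0 | obs) = 2/35 / 6/35 = 1/3
P(U=1 | obs) = 4/35 / 6/35 = 2/3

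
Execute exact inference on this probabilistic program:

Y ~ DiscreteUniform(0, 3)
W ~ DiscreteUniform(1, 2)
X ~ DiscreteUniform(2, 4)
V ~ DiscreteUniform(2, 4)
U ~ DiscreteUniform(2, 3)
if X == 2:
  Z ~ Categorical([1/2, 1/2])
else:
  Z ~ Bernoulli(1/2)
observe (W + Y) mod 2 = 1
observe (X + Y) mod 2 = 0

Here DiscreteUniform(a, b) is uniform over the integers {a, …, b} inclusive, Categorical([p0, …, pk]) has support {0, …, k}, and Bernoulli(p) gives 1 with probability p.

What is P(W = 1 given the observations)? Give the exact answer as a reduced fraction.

P(W = 1 | obs) = 2/3

Enumerate traces; 72 have nonzero weight after conditioning:
  (Y=0, W=1, X=2, V=2, U=2, Z=0) weight 1/288
  (Y=0, W=1, X=2, V=2, U=2, Z=1) weight 1/288
  (Y=0, W=1, X=2, V=2, U=3, Z=0) weight 1/288
  (Y=0, W=1, X=2, V=2, U=3, Z=1) weight 1/288
  (Y=0, W=1, X=2, V=3, U=2, Z=0) weight 1/288
  (Y=0, W=1, X=2, V=3, U=2, Z=1) weight 1/288
  (Y=0, W=1, X=2, V=3, U=3, Z=0) weight 1/288
  (Y=0, W=1, X=2, V=3, U=3, Z=1) weight 1/288
  (Y=1, W=2, X=3, V=2, U=2, Z=0) weight 1/288
  … 63 more
Group by W:
  weight(W=1) = 1/6
  weight(W=2) = 1/12
Total weight = 1/6 + 1/12 = 1/4
P(W=1 | obs) = 1/6 / 1/4 = 2/3
P(W=2 | obs) = 1/12 / 1/4 = 1/3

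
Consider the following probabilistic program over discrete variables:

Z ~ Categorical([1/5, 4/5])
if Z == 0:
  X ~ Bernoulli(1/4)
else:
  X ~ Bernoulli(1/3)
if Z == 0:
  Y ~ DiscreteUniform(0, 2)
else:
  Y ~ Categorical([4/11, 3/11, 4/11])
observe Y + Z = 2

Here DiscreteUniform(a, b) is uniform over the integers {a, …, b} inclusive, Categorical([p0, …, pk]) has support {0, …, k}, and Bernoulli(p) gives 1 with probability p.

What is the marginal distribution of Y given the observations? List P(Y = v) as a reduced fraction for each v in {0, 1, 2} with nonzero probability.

Enumerate traces; 4 have nonzero weight after conditioning:
  (Z=0, X=0, Y=2) weight 1/20
  (Z=0, X=1, Y=2) weight 1/60
  (Z=1, X=0, Y=1) weight 8/55
  (Z=1, X=1, Y=1) weight 4/55
Group by Y:
  weight(Y=1) = 12/55
  weight(Y=2) = 1/15
Total weight = 12/55 + 1/15 = 47/165
P(Y=1 | obs) = 12/55 / 47/165 = 36/47
P(Y=2 | obs) = 1/15 / 47/165 = 11/47

P(Y=1) = 36/47, P(Y=2) = 11/47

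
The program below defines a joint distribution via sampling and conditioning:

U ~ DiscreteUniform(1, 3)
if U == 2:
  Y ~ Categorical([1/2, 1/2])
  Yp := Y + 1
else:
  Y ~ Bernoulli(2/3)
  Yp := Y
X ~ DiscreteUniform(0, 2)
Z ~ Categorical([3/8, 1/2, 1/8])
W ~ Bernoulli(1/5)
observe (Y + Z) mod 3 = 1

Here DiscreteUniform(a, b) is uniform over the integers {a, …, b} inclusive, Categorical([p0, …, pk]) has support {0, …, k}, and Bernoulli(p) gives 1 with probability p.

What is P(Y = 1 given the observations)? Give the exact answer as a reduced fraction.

Enumerate traces; 36 have nonzero weight after conditioning:
  (U=1, Y=0, X=0, Z=1, W=0) weight 2/135
  (U=1, Y=0, X=0, Z=1, W=1) weight 1/270
  (U=1, Y=0, X=1, Z=1, W=0) weight 2/135
  (U=1, Y=0, X=1, Z=1, W=1) weight 1/270
  (U=1, Y=0, X=2, Z=1, W=0) weight 2/135
  (U=1, Y=0, X=2, Z=1, W=1) weight 1/270
  (U=1, Y=1, X=0, Z=0, W=0) weight 1/45
  (U=1, Y=1, X=0, Z=0, W=1) weight 1/180
  … 28 more
Group by Y:
  weight(Y=0) = 7/36
  weight(Y=1) = 11/48
Total weight = 7/36 + 11/48 = 61/144
P(Y=0 | obs) = 7/36 / 61/144 = 28/61
P(Y=1 | obs) = 11/48 / 61/144 = 33/61

P(Y = 1 | obs) = 33/61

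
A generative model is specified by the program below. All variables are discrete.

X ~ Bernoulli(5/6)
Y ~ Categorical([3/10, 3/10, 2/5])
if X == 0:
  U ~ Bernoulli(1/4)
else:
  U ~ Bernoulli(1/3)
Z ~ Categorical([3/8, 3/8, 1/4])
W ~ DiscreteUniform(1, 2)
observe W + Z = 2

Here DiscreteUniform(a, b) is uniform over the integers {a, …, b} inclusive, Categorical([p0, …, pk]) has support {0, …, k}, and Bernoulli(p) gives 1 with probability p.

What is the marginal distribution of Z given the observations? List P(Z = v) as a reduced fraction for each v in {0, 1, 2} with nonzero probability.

P(Z=0) = 1/2, P(Z=1) = 1/2

Enumerate traces; 24 have nonzero weight after conditioning:
  (X=0, Y=0, U=0, Z=0, W=2) weight 9/1280
  (X=0, Y=0, U=0, Z=1, W=1) weight 9/1280
  (X=0, Y=0, U=1, Z=0, W=2) weight 3/1280
  (X=0, Y=0, U=1, Z=1, W=1) weight 3/1280
  (X=0, Y=1, U=0, Z=0, W=2) weight 9/1280
  (X=0, Y=1, U=0, Z=1, W=1) weight 9/1280
  (X=0, Y=1, U=1, Z=0, W=2) weight 3/1280
  (X=0, Y=1, U=1, Z=1, W=1) weight 3/1280
  … 16 more
Group by Z:
  weight(Z=0) = 3/16
  weight(Z=1) = 3/16
Total weight = 3/16 + 3/16 = 3/8
P(Z=0 | obs) = 3/16 / 3/8 = 1/2
P(Z=1 | obs) = 3/16 / 3/8 = 1/2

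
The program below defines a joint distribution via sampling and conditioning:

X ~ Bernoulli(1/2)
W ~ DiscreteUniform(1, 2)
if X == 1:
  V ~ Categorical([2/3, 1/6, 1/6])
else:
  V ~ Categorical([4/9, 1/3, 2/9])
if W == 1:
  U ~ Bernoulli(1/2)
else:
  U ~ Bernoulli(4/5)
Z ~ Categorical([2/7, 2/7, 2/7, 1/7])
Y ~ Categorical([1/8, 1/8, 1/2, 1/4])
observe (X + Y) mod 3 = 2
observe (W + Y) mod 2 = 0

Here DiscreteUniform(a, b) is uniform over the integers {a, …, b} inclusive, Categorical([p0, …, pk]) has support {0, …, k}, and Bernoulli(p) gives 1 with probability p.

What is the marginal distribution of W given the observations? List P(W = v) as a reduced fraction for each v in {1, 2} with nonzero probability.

Enumerate traces; 48 have nonzero weight after conditioning:
  (X=0, W=2, V=0, U=0, Z=0, Y=2) weight 1/315
  (X=0, W=2, V=0, U=0, Z=1, Y=2) weight 1/315
  (X=0, W=2, V=0, U=0, Z=2, Y=2) weight 1/315
  (X=0, W=2, V=0, U=0, Z=3, Y=2) weight 1/630
  (X=0, W=2, V=0, U=1, Z=0, Y=2) weight 4/315
  (X=0, W=2, V=0, U=1, Z=1, Y=2) weight 4/315
  (X=0, W=2, V=0, U=1, Z=2, Y=2) weight 4/315
  (X=0, W=2, V=0, U=1, Z=3, Y=2) weight 2/315
  (X=1, W=1, V=0, U=0, Z=0, Y=1) weight 1/336
  … 39 more
Group by W:
  weight(W=1) = 1/32
  weight(W=2) = 1/8
Total weight = 1/32 + 1/8 = 5/32
P(W=1 | obs) = 1/32 / 5/32 = 1/5
P(W=2 | obs) = 1/8 / 5/32 = 4/5

P(W=1) = 1/5, P(W=2) = 4/5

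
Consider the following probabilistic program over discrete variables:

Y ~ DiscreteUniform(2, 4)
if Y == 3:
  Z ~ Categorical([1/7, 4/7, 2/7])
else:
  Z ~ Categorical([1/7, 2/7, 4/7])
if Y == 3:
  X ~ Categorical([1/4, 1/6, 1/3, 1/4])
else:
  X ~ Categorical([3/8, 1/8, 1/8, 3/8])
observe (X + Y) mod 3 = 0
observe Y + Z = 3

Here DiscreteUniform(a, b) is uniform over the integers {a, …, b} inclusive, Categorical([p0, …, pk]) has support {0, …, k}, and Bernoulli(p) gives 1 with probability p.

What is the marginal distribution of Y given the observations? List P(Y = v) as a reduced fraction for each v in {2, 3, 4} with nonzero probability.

P(Y=2) = 1/3, P(Y=3) = 2/3

Enumerate traces; 3 have nonzero weight after conditioning:
  (Y=2, Z=1, X=1) weight 1/84
  (Y=3, Z=0, X=0) weight 1/84
  (Y=3, Z=0, X=3) weight 1/84
Group by Y:
  weight(Y=2) = 1/84
  weight(Y=3) = 1/42
Total weight = 1/84 + 1/42 = 1/28
P(Y=2 | obs) = 1/84 / 1/28 = 1/3
P(Y=3 | obs) = 1/42 / 1/28 = 2/3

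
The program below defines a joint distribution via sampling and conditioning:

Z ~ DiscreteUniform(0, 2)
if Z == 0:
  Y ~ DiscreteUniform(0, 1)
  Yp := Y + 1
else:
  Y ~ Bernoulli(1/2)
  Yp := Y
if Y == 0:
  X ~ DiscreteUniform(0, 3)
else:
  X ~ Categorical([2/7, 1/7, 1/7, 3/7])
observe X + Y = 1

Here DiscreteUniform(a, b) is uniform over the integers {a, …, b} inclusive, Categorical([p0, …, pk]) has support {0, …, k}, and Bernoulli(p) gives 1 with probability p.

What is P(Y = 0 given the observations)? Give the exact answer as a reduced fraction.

P(Y = 0 | obs) = 7/15

Enumerate traces; 6 have nonzero weight after conditioning:
  (Z=0, Y=0, X=1) weight 1/24
  (Z=0, Y=1, X=0) weight 1/21
  (Z=1, Y=0, X=1) weight 1/24
  (Z=1, Y=1, X=0) weight 1/21
  (Z=2, Y=0, X=1) weight 1/24
  (Z=2, Y=1, X=0) weight 1/21
Group by Y:
  weight(Y=0) = 1/8
  weight(Y=1) = 1/7
Total weight = 1/8 + 1/7 = 15/56
P(Y=0 | obs) = 1/8 / 15/56 = 7/15
P(Y=1 | obs) = 1/7 / 15/56 = 8/15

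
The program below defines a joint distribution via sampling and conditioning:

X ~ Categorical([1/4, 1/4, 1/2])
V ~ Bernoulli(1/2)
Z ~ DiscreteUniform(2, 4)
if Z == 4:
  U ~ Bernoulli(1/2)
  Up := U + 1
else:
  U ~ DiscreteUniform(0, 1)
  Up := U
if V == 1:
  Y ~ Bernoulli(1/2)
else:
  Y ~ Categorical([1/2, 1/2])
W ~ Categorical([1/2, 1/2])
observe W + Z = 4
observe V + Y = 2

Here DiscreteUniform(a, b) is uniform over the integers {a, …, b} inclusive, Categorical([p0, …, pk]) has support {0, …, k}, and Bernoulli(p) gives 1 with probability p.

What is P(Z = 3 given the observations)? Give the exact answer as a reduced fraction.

Enumerate traces; 12 have nonzero weight after conditioning:
  (X=0, V=1, Z=3, U=0, Y=1, W=1) weight 1/192
  (X=0, V=1, Z=3, U=1, Y=1, W=1) weight 1/192
  (X=0, V=1, Z=4, U=0, Y=1, W=0) weight 1/192
  (X=0, V=1, Z=4, U=1, Y=1, W=0) weight 1/192
  (X=1, V=1, Z=3, U=0, Y=1, W=1) weight 1/192
  (X=1, V=1, Z=3, U=1, Y=1, W=1) weight 1/192
  (X=1, V=1, Z=4, U=0, Y=1, W=0) weight 1/192
  (X=1, V=1, Z=4, U=1, Y=1, W=0) weight 1/192
  … 4 more
Group by Z:
  weight(Z=3) = 1/24
  weight(Z=4) = 1/24
Total weight = 1/24 + 1/24 = 1/12
P(Z=3 | obs) = 1/24 / 1/12 = 1/2
P(Z=4 | obs) = 1/24 / 1/12 = 1/2

P(Z = 3 | obs) = 1/2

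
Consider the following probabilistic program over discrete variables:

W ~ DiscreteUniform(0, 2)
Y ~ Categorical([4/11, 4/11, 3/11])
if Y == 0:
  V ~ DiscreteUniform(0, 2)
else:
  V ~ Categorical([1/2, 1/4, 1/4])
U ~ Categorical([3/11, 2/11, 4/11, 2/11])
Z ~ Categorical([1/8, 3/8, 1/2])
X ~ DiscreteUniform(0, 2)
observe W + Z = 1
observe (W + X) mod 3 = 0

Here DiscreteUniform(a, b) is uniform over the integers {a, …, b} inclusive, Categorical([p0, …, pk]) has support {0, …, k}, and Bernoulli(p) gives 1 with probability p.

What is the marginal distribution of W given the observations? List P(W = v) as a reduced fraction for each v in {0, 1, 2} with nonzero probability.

P(W=0) = 3/4, P(W=1) = 1/4

Enumerate traces; 72 have nonzero weight after conditioning:
  (W=0, Y=0, V=0, U=0, Z=1, X=0) weight 1/726
  (W=0, Y=0, V=0, U=1, Z=1, X=0) weight 1/1089
  (W=0, Y=0, V=0, U=2, Z=1, X=0) weight 2/1089
  (W=0, Y=0, V=0, U=3, Z=1, X=0) weight 1/1089
  (W=0, Y=0, V=1, U=0, Z=1, X=0) weight 1/726
  (W=0, Y=0, V=1, U=1, Z=1, X=0) weight 1/1089
  (W=0, Y=0, V=1, U=2, Z=1, X=0) weight 2/1089
  (W=0, Y=0, V=1, U=3, Z=1, X=0) weight 1/1089
  (W=1, Y=0, V=0, U=0, Z=0, X=2) weight 1/2178
  … 63 more
Group by W:
  weight(W=0) = 1/24
  weight(W=1) = 1/72
Total weight = 1/24 + 1/72 = 1/18
P(W=0 | obs) = 1/24 / 1/18 = 3/4
P(W=1 | obs) = 1/72 / 1/18 = 1/4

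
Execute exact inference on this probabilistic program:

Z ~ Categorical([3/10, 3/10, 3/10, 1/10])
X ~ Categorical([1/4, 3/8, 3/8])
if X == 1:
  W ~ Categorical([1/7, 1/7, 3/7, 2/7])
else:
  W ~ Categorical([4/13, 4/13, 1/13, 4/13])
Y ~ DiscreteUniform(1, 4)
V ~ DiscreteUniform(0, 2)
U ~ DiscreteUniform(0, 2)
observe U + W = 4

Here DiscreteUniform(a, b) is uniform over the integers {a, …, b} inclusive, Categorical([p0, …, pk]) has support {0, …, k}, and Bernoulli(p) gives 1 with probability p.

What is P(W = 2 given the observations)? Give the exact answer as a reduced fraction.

Enumerate traces; 288 have nonzero weight after conditioning:
  (Z=0, X=0, W=2, Y=1, V=0, U=2) weight 1/6240
  (Z=0, X=0, W=2, Y=1, V=1, U=2) weight 1/6240
  (Z=0, X=0, W=2, Y=1, V=2, U=2) weight 1/6240
  (Z=0, X=0, W=2, Y=2, V=0, U=2) weight 1/6240
  (Z=0, X=0, W=2, Y=2, V=1, U=2) weight 1/6240
  (Z=0, X=0, W=2, Y=2, V=2, U=2) weight 1/6240
  (Z=0, X=0, W=2, Y=3, V=0, U=2) weight 1/6240
  (Z=0, X=0, W=2, Y=3, V=1, U=2) weight 1/6240
  (Z=0, X=0, W=3, Y=1, V=0, U=1) weight 1/1560
  … 279 more
Group by W:
  weight(W=2) = 19/273
  weight(W=3) = 109/1092
Total weight = 19/273 + 109/1092 = 185/1092
P(W=2 | obs) = 19/273 / 185/1092 = 76/185
P(W=3 | obs) = 109/1092 / 185/1092 = 109/185

P(W = 2 | obs) = 76/185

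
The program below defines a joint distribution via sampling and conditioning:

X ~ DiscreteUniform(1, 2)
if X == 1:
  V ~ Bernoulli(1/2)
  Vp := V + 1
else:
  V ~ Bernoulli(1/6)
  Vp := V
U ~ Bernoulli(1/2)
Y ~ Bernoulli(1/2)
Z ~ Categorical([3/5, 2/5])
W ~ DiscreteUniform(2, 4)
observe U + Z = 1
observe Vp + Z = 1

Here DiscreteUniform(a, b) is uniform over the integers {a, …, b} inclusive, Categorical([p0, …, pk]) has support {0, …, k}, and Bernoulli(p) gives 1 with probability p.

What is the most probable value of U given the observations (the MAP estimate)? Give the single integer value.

Enumerate traces; 18 have nonzero weight after conditioning:
  (X=1, V=0, U=1, Y=0, Z=0, W=2) weight 1/80
  (X=1, V=0, U=1, Y=0, Z=0, W=3) weight 1/80
  (X=1, V=0, U=1, Y=0, Z=0, W=4) weight 1/80
  (X=1, V=0, U=1, Y=1, Z=0, W=2) weight 1/80
  (X=1, V=0, U=1, Y=1, Z=0, W=3) weight 1/80
  (X=1, V=0, U=1, Y=1, Z=0, W=4) weight 1/80
  (X=2, V=0, U=0, Y=0, Z=1, W=2) weight 1/72
  (X=2, V=0, U=0, Y=0, Z=1, W=3) weight 1/72
  … 10 more
Group by U:
  weight(U=0) = 1/12
  weight(U=1) = 1/10
Total weight = 1/12 + 1/10 = 11/60
P(U=0 | obs) = 1/12 / 11/60 = 5/11
P(U=1 | obs) = 1/10 / 11/60 = 6/11
argmax = 1

argmax_v P(U = v | obs) = 1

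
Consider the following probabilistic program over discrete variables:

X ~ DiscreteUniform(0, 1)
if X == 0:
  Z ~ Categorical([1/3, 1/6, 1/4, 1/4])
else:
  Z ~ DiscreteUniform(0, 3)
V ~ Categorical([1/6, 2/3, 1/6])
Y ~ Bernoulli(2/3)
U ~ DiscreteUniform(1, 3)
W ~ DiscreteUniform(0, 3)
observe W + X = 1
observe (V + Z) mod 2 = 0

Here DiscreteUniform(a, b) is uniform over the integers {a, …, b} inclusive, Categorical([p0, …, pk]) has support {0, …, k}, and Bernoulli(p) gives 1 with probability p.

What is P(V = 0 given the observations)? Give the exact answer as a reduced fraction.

Enumerate traces; 72 have nonzero weight after conditioning:
  (X=0, Z=0, V=0, Y=0, U=1, W=1) weight 1/1296
  (X=0, Z=0, V=0, Y=0, U=2, W=1) weight 1/1296
  (X=0, Z=0, V=0, Y=0, U=3, W=1) weight 1/1296
  (X=0, Z=0, V=0, Y=1, U=1, W=1) weight 1/648
  (X=0, Z=0, V=0, Y=1, U=2, W=1) weight 1/648
  (X=0, Z=0, V=0, Y=1, U=3, W=1) weight 1/648
  (X=0, Z=0, V=2, Y=0, U=1, W=1) weight 1/1296
  (X=0, Z=0, V=2, Y=0, U=2, W=1) weight 1/1296
  (X=0, Z=1, V=1, Y=0, U=1, W=1) weight 1/648
  … 63 more
Group by V:
  weight(V=0) = 13/576
  weight(V=1) = 11/144
  weight(V=2) = 13/576
Total weight = 13/576 + 11/144 + 13/576 = 35/288
P(V=0 | obs) = 13/576 / 35/288 = 13/70
P(V=1 | obs) = 11/144 / 35/288 = 22/35
P(V=2 | obs) = 13/576 / 35/288 = 13/70

P(V = 0 | obs) = 13/70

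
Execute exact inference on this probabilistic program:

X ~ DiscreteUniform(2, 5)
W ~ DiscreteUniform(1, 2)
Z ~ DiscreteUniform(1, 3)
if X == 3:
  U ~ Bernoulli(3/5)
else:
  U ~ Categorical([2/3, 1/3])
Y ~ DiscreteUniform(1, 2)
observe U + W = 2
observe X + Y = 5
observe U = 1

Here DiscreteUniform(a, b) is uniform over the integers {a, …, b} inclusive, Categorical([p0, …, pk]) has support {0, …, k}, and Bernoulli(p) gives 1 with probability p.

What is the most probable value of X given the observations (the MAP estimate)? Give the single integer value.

Enumerate traces; 6 have nonzero weight after conditioning:
  (X=3, W=1, Z=1, U=1, Y=2) weight 1/80
  (X=3, W=1, Z=2, U=1, Y=2) weight 1/80
  (X=3, W=1, Z=3, U=1, Y=2) weight 1/80
  (X=4, W=1, Z=1, U=1, Y=1) weight 1/144
  (X=4, W=1, Z=2, U=1, Y=1) weight 1/144
  (X=4, W=1, Z=3, U=1, Y=1) weight 1/144
Group by X:
  weight(X=3) = 3/80
  weight(X=4) = 1/48
Total weight = 3/80 + 1/48 = 7/120
P(X=3 | obs) = 3/80 / 7/120 = 9/14
P(X=4 | obs) = 1/48 / 7/120 = 5/14
argmax = 3

argmax_v P(X = v | obs) = 3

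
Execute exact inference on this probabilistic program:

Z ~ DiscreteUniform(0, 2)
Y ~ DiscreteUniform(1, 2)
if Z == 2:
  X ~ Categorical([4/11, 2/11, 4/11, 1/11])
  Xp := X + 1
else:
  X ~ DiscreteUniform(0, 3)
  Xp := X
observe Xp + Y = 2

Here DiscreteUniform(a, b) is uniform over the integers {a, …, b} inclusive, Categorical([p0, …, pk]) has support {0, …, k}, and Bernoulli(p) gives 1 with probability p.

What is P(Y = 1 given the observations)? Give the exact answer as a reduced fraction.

P(Y = 1 | obs) = 19/30

Enumerate traces; 5 have nonzero weight after conditioning:
  (Z=0, Y=1, X=1) weight 1/24
  (Z=0, Y=2, X=0) weight 1/24
  (Z=1, Y=1, X=1) weight 1/24
  (Z=1, Y=2, X=0) weight 1/24
  (Z=2, Y=1, X=0) weight 2/33
Group by Y:
  weight(Y=1) = 19/132
  weight(Y=2) = 1/12
Total weight = 19/132 + 1/12 = 5/22
P(Y=1 | obs) = 19/132 / 5/22 = 19/30
P(Y=2 | obs) = 1/12 / 5/22 = 11/30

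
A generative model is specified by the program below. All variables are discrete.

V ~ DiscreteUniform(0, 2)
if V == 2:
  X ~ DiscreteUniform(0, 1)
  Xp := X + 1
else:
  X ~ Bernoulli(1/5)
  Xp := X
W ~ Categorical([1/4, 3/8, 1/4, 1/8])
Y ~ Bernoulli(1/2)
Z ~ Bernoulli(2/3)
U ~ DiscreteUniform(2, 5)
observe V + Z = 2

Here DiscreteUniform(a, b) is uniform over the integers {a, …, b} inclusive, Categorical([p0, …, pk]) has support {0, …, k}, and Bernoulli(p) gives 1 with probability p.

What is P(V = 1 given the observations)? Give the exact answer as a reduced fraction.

Enumerate traces; 128 have nonzero weight after conditioning:
  (V=1, X=0, W=0, Y=0, Z=1, U=2) weight 1/180
  (V=1, X=0, W=0, Y=0, Z=1, U=3) weight 1/180
  (V=1, X=0, W=0, Y=0, Z=1, U=4) weight 1/180
  (V=1, X=0, W=0, Y=0, Z=1, U=5) weight 1/180
  (V=1, X=0, W=0, Y=1, Z=1, U=2) weight 1/180
  (V=1, X=0, W=0, Y=1, Z=1, U=3) weight 1/180
  (V=1, X=0, W=0, Y=1, Z=1, U=4) weight 1/180
  (V=1, X=0, W=0, Y=1, Z=1, U=5) weight 1/180
  (V=2, X=0, W=0, Y=0, Z=0, U=2) weight 1/576
  … 119 more
Group by V:
  weight(V=1) = 2/9
  weight(V=2) = 1/9
Total weight = 2/9 + 1/9 = 1/3
P(V=1 | obs) = 2/9 / 1/3 = 2/3
P(V=2 | obs) = 1/9 / 1/3 = 1/3

P(V = 1 | obs) = 2/3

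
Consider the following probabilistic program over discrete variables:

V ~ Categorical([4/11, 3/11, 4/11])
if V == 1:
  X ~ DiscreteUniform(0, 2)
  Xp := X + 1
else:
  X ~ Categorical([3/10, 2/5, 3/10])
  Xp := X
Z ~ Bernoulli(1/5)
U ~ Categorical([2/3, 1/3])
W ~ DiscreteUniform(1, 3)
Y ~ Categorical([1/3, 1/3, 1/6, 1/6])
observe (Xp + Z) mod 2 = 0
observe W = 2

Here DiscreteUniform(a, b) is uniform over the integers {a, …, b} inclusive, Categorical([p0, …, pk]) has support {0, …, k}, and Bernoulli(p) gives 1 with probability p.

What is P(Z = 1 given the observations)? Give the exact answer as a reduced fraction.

Enumerate traces; 72 have nonzero weight after conditioning:
  (V=0, X=0, Z=0, U=0, W=2, Y=0) weight 16/2475
  (V=0, X=0, Z=0, U=0, W=2, Y=1) weight 16/2475
  (V=0, X=0, Z=0, U=0, W=2, Y=2) weight 8/2475
  (V=0, X=0, Z=0, U=0, W=2, Y=3) weight 8/2475
  (V=0, X=0, Z=0, U=1, W=2, Y=0) weight 8/2475
  (V=0, X=0, Z=0, U=1, W=2, Y=1) weight 8/2475
  (V=0, X=0, Z=0, U=1, W=2, Y=2) weight 4/2475
  (V=0, X=0, Z=0, U=1, W=2, Y=3) weight 4/2475
  (V=0, X=1, Z=1, U=0, W=2, Y=0) weight 16/7425
  … 63 more
Group by Z:
  weight(Z=0) = 116/825
  weight(Z=1) = 26/825
Total weight = 116/825 + 26/825 = 142/825
P(Z=0 | obs) = 116/825 / 142/825 = 58/71
P(Z=1 | obs) = 26/825 / 142/825 = 13/71

P(Z = 1 | obs) = 13/71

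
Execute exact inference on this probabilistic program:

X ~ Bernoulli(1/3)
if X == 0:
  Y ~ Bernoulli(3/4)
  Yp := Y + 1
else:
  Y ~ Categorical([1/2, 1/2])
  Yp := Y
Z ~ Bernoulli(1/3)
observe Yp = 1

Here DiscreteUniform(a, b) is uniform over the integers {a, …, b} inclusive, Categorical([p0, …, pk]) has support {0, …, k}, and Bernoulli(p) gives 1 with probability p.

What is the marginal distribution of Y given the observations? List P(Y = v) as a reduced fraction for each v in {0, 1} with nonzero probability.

P(Y=0) = 1/2, P(Y=1) = 1/2

Enumerate traces; 4 have nonzero weight after conditioning:
  (X=0, Y=0, Z=0) weight 1/9
  (X=0, Y=0, Z=1) weight 1/18
  (X=1, Y=1, Z=0) weight 1/9
  (X=1, Y=1, Z=1) weight 1/18
Group by Y:
  weight(Y=0) = 1/6
  weight(Y=1) = 1/6
Total weight = 1/6 + 1/6 = 1/3
P(Y=0 | obs) = 1/6 / 1/3 = 1/2
P(Y=1 | obs) = 1/6 / 1/3 = 1/2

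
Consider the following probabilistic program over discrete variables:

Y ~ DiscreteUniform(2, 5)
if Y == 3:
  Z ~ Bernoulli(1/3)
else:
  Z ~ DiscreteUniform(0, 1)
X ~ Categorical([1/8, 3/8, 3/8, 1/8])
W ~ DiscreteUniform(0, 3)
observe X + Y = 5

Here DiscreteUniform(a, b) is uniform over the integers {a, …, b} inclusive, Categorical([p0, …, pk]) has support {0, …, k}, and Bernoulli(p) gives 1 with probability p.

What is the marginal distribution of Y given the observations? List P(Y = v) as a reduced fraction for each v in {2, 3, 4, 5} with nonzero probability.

Enumerate traces; 32 have nonzero weight after conditioning:
  (Y=2, Z=0, X=3, W=0) weight 1/256
  (Y=2, Z=0, X=3, W=1) weight 1/256
  (Y=2, Z=0, X=3, W=2) weight 1/256
  (Y=2, Z=0, X=3, W=3) weight 1/256
  (Y=2, Z=1, X=3, W=0) weight 1/256
  (Y=2, Z=1, X=3, W=1) weight 1/256
  (Y=2, Z=1, X=3, W=2) weight 1/256
  (Y=2, Z=1, X=3, W=3) weight 1/256
  (Y=3, Z=0, X=2, W=0) weight 1/64
  (Y=4, Z=0, X=1, W=0) weight 3/256
  … 22 more
Group by Y:
  weight(Y=2) = 1/32
  weight(Y=3) = 3/32
  weight(Y=4) = 3/32
  weight(Y=5) = 1/32
Total weight = 1/32 + 3/32 + 3/32 + 1/32 = 1/4
P(Y=2 | obs) = 1/32 / 1/4 = 1/8
P(Y=3 | obs) = 3/32 / 1/4 = 3/8
P(Y=4 | obs) = 3/32 / 1/4 = 3/8
P(Y=5 | obs) = 1/32 / 1/4 = 1/8

P(Y=2) = 1/8, P(Y=3) = 3/8, P(Y=4) = 3/8, P(Y=5) = 1/8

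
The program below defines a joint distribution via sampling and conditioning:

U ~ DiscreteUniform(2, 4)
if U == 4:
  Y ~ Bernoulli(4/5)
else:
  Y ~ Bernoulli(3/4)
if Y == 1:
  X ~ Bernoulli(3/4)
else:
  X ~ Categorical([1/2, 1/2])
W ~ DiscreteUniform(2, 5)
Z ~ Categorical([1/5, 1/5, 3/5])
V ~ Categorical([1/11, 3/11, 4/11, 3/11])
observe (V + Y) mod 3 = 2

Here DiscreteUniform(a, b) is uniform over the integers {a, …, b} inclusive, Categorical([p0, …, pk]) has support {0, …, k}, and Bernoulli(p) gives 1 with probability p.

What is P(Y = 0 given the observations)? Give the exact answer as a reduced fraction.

P(Y = 0 | obs) = 28/97

Enumerate traces; 144 have nonzero weight after conditioning:
  (U=2, Y=0, X=0, W=2, Z=0, V=2) weight 1/1320
  (U=2, Y=0, X=0, W=2, Z=1, V=2) weight 1/1320
  (U=2, Y=0, X=0, W=2, Z=2, V=2) weight 1/440
  (U=2, Y=0, X=0, W=3, Z=0, V=2) weight 1/1320
  (U=2, Y=0, X=0, W=3, Z=1, V=2) weight 1/1320
  (U=2, Y=0, X=0, W=3, Z=2, V=2) weight 1/440
  (U=2, Y=0, X=0, W=4, Z=0, V=2) weight 1/1320
  (U=2, Y=0, X=0, W=4, Z=1, V=2) weight 1/1320
  (U=2, Y=1, X=0, W=2, Z=0, V=1) weight 3/3520
  … 135 more
Group by Y:
  weight(Y=0) = 14/165
  weight(Y=1) = 23/110
Total weight = 14/165 + 23/110 = 97/330
P(Y=0 | obs) = 14/165 / 97/330 = 28/97
P(Y=1 | obs) = 23/110 / 97/330 = 69/97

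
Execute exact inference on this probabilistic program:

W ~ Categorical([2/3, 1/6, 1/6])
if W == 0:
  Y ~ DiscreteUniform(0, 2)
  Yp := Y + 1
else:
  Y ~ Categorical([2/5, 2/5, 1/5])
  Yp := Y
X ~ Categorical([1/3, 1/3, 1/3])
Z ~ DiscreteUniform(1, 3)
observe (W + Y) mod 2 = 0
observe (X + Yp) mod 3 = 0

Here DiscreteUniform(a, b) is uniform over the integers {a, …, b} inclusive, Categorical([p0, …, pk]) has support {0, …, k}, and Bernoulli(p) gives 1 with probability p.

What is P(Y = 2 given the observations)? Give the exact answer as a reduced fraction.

P(Y = 2 | obs) = 23/55

Enumerate traces; 15 have nonzero weight after conditioning:
  (W=0, Y=0, X=2, Z=1) weight 2/81
  (W=0, Y=0, X=2, Z=2) weight 2/81
  (W=0, Y=0, X=2, Z=3) weight 2/81
  (W=0, Y=2, X=0, Z=1) weight 2/81
  (W=0, Y=2, X=0, Z=2) weight 2/81
  (W=0, Y=2, X=0, Z=3) weight 2/81
  (W=1, Y=1, X=2, Z=1) weight 1/135
  (W=1, Y=1, X=2, Z=2) weight 1/135
  … 7 more
Group by Y:
  weight(Y=0) = 13/135
  weight(Y=1) = 1/45
  weight(Y=2) = 23/270
Total weight = 13/135 + 1/45 + 23/270 = 11/54
P(Y=0 | obs) = 13/135 / 11/54 = 26/55
P(Y=1 | obs) = 1/45 / 11/54 = 6/55
P(Y=2 | obs) = 23/270 / 11/54 = 23/55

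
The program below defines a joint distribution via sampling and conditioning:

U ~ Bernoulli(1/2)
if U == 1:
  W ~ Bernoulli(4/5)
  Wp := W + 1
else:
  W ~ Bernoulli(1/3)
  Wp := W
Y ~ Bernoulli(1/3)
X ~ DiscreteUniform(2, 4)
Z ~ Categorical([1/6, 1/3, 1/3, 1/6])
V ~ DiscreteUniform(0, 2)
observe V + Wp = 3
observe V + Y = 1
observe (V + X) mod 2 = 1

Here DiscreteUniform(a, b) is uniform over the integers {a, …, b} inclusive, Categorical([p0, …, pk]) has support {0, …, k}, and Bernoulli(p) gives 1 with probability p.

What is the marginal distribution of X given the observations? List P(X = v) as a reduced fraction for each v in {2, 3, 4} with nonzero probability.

Enumerate traces; 8 have nonzero weight after conditioning:
  (U=1, W=1, Y=0, X=2, Z=0, V=1) weight 2/405
  (U=1, W=1, Y=0, X=2, Z=1, V=1) weight 4/405
  (U=1, W=1, Y=0, X=2, Z=2, V=1) weight 4/405
  (U=1, W=1, Y=0, X=2, Z=3, V=1) weight 2/405
  (U=1, W=1, Y=0, X=4, Z=0, V=1) weight 2/405
  (U=1, W=1, Y=0, X=4, Z=1, V=1) weight 4/405
  (U=1, W=1, Y=0, X=4, Z=2, V=1) weight 4/405
  (U=1, W=1, Y=0, X=4, Z=3, V=1) weight 2/405
Group by X:
  weight(X=2) = 4/135
  weight(X=4) = 4/135
Total weight = 4/135 + 4/135 = 8/135
P(X=2 | obs) = 4/135 / 8/135 = 1/2
P(X=4 | obs) = 4/135 / 8/135 = 1/2

P(X=2) = 1/2, P(X=4) = 1/2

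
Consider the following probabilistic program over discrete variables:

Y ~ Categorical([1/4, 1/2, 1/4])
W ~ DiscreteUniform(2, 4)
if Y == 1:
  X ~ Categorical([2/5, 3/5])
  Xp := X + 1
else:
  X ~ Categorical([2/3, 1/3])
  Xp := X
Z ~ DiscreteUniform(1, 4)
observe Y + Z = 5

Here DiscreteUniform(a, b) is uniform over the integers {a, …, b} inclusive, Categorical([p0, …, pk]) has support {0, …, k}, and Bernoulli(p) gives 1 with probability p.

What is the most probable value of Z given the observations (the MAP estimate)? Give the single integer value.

Enumerate traces; 12 have nonzero weight after conditioning:
  (Y=1, W=2, X=0, Z=4) weight 1/60
  (Y=1, W=2, X=1, Z=4) weight 1/40
  (Y=1, W=3, X=0, Z=4) weight 1/60
  (Y=1, W=3, X=1, Z=4) weight 1/40
  (Y=1, W=4, X=0, Z=4) weight 1/60
  (Y=1, W=4, X=1, Z=4) weight 1/40
  (Y=2, W=2, X=0, Z=3) weight 1/72
  (Y=2, W=2, X=1, Z=3) weight 1/144
  … 4 more
Group by Z:
  weight(Z=3) = 1/16
  weight(Z=4) = 1/8
Total weight = 1/16 + 1/8 = 3/16
P(Z=3 | obs) = 1/16 / 3/16 = 1/3
P(Z=4 | obs) = 1/8 / 3/16 = 2/3
argmax = 4

argmax_v P(Z = v | obs) = 4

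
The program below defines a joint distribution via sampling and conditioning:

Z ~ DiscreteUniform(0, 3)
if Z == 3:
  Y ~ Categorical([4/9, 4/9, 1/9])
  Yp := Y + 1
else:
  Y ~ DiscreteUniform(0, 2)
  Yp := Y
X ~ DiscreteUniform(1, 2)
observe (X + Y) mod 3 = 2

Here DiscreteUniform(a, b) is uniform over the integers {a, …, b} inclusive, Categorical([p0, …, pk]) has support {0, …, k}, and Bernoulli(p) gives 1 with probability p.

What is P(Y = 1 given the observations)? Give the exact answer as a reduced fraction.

Enumerate traces; 8 have nonzero weight after conditioning:
  (Z=0, Y=0, X=2) weight 1/24
  (Z=0, Y=1, X=1) weight 1/24
  (Z=1, Y=0, X=2) weight 1/24
  (Z=1, Y=1, X=1) weight 1/24
  (Z=2, Y=0, X=2) weight 1/24
  (Z=2, Y=1, X=1) weight 1/24
  (Z=3, Y=0, X=2) weight 1/18
  (Z=3, Y=1, X=1) weight 1/18
Group by Y:
  weight(Y=0) = 13/72
  weight(Y=1) = 13/72
Total weight = 13/72 + 13/72 = 13/36
P(Y=0 | obs) = 13/72 / 13/36 = 1/2
P(Y=1 | obs) = 13/72 / 13/36 = 1/2

P(Y = 1 | obs) = 1/2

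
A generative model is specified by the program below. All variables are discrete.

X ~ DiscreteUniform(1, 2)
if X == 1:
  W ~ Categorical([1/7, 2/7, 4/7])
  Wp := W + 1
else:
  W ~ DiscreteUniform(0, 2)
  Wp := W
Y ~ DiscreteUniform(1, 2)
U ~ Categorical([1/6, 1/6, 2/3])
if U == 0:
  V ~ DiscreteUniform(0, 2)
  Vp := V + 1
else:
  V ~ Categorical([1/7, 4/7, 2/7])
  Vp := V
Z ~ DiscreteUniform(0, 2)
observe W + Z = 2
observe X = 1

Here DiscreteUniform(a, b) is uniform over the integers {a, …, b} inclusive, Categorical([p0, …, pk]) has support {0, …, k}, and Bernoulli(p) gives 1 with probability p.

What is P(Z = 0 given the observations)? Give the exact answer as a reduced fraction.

Enumerate traces; 54 have nonzero weight after conditioning:
  (X=1, W=0, Y=1, U=0, V=0, Z=2) weight 1/1512
  (X=1, W=0, Y=1, U=0, V=1, Z=2) weight 1/1512
  (X=1, W=0, Y=1, U=0, V=2, Z=2) weight 1/1512
  (X=1, W=0, Y=1, U=1, V=0, Z=2) weight 1/3528
  (X=1, W=0, Y=1, U=1, V=1, Z=2) weight 1/882
  (X=1, W=0, Y=1, U=1, V=2, Z=2) weight 1/1764
  (X=1, W=0, Y=1, U=2, V=0, Z=2) weight 1/882
  (X=1, W=0, Y=1, U=2, V=1, Z=2) weight 2/441
  (X=1, W=1, Y=1, U=0, V=0, Z=1) weight 1/756
  (X=1, W=2, Y=1, U=0, V=0, Z=0) weight 1/378
  … 44 more
Group by Z:
  weight(Z=0) = 2/21
  weight(Z=1) = 1/21
  weight(Z=2) = 1/42
Total weight = 2/21 + 1/21 + 1/42 = 1/6
P(Z=0 | obs) = 2/21 / 1/6 = 4/7
P(Z=1 | obs) = 1/21 / 1/6 = 2/7
P(Z=2 | obs) = 1/42 / 1/6 = 1/7

P(Z = 0 | obs) = 4/7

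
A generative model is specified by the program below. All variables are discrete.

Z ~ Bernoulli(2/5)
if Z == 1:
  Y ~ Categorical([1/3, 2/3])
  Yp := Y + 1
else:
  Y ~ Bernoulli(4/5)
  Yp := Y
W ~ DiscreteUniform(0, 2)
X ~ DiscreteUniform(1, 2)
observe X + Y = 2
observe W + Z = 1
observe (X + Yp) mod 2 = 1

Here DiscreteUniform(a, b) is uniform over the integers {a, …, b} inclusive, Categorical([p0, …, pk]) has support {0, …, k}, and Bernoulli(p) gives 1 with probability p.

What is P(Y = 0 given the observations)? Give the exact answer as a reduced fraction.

Enumerate traces; 2 have nonzero weight after conditioning:
  (Z=1, Y=0, W=0, X=2) weight 1/45
  (Z=1, Y=1, W=0, X=1) weight 2/45
Group by Y:
  weight(Y=0) = 1/45
  weight(Y=1) = 2/45
Total weight = 1/45 + 2/45 = 1/15
P(Y=0 | obs) = 1/45 / 1/15 = 1/3
P(Y=1 | obs) = 2/45 / 1/15 = 2/3

P(Y = 0 | obs) = 1/3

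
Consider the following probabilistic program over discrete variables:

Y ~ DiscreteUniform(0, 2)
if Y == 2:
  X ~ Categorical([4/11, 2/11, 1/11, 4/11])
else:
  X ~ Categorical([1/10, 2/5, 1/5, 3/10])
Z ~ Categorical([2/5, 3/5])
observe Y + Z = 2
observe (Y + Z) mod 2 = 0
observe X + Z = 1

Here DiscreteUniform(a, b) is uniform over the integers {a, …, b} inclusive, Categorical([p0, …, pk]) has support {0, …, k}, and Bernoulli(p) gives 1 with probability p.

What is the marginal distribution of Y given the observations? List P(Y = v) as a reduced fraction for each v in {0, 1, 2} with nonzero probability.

Enumerate traces; 2 have nonzero weight after conditioning:
  (Y=1, X=0, Z=1) weight 1/50
  (Y=2, X=1, Z=0) weight 4/165
Group by Y:
  weight(Y=1) = 1/50
  weight(Y=2) = 4/165
Total weight = 1/50 + 4/165 = 73/1650
P(Y=1 | obs) = 1/50 / 73/1650 = 33/73
P(Y=2 | obs) = 4/165 / 73/1650 = 40/73

P(Y=1) = 33/73, P(Y=2) = 40/73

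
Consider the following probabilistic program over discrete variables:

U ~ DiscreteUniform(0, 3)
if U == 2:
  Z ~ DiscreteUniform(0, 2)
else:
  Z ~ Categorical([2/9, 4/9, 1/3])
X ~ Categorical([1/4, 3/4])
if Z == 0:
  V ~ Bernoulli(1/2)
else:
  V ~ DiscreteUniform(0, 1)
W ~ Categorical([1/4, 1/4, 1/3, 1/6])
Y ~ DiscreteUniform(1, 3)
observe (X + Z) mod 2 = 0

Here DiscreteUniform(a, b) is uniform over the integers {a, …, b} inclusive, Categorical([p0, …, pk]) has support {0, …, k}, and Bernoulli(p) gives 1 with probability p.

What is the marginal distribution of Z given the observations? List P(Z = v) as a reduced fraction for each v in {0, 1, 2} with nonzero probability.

P(Z=0) = 3/22, P(Z=1) = 15/22, P(Z=2) = 2/11

Enumerate traces; 288 have nonzero weight after conditioning:
  (U=0, Z=0, X=0, V=0, W=0, Y=1) weight 1/1728
  (U=0, Z=0, X=0, V=0, W=0, Y=2) weight 1/1728
  (U=0, Z=0, X=0, V=0, W=0, Y=3) weight 1/1728
  (U=0, Z=0, X=0, V=0, W=1, Y=1) weight 1/1728
  (U=0, Z=0, X=0, V=0, W=1, Y=2) weight 1/1728
  (U=0, Z=0, X=0, V=0, W=1, Y=3) weight 1/1728
  (U=0, Z=0, X=0, V=0, W=2, Y=1) weight 1/1296
  (U=0, Z=0, X=0, V=0, W=2, Y=2) weight 1/1296
  (U=0, Z=1, X=1, V=0, W=0, Y=1) weight 1/288
  (U=0, Z=2, X=0, V=0, W=0, Y=1) weight 1/1152
  … 278 more
Group by Z:
  weight(Z=0) = 1/16
  weight(Z=1) = 5/16
  weight(Z=2) = 1/12
Total weight = 1/16 + 5/16 + 1/12 = 11/24
P(Z=0 | obs) = 1/16 / 11/24 = 3/22
P(Z=1 | obs) = 5/16 / 11/24 = 15/22
P(Z=2 | obs) = 1/12 / 11/24 = 2/11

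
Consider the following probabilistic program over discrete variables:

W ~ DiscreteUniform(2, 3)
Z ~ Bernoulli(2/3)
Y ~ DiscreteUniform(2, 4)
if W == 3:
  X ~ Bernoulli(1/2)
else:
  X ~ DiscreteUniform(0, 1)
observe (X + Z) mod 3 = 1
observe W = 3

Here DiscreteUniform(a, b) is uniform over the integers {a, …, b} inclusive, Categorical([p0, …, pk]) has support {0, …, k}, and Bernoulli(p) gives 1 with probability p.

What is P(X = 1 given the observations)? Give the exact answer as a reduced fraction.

Enumerate traces; 6 have nonzero weight after conditioning:
  (W=3, Z=0, Y=2, X=1) weight 1/36
  (W=3, Z=0, Y=3, X=1) weight 1/36
  (W=3, Z=0, Y=4, X=1) weight 1/36
  (W=3, Z=1, Y=2, X=0) weight 1/18
  (W=3, Z=1, Y=3, X=0) weight 1/18
  (W=3, Z=1, Y=4, X=0) weight 1/18
Group by X:
  weight(X=0) = 1/6
  weight(X=1) = 1/12
Total weight = 1/6 + 1/12 = 1/4
P(X=0 | obs) = 1/6 / 1/4 = 2/3
P(X=1 | obs) = 1/12 / 1/4 = 1/3

P(X = 1 | obs) = 1/3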